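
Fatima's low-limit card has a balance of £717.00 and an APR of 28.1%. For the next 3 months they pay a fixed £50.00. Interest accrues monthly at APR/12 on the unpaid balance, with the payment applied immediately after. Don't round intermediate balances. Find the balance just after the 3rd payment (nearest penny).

£615.02

Monthly rate r = 28.1%/12 = 2.34167% = 0.0234167.
Each month: B ← B·(1+r) − £50.00.
Month 1: interest £16.79; balance after payment £683.79.
Month 2: interest £16.01; balance after payment £649.80.
Month 3: interest £15.22; balance after payment £615.02.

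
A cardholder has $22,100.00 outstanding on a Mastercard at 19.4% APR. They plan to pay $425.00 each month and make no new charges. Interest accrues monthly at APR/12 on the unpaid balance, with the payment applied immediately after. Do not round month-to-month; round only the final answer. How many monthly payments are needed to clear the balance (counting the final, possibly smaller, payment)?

115 payments

Monthly rate r = 19.4%/12 = 1.61667% = 0.0161667.
Recurrence: B ← B·(1+r) − $425.00.
Month 1: interest $357.28; balance after payment $22,032.28.
Month 2: interest $356.19; balance after payment $21,963.47.
Closed form: n = −ln(1 − rB₀/P)/ln(1+r) = −ln(0.15933)/ln(1.01617) ≈ 114.530, so the balance reaches zero during payment 115.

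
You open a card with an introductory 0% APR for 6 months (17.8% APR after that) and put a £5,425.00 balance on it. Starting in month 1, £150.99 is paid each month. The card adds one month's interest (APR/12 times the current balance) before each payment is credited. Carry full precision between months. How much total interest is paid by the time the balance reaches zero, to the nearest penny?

Promo months 1–6 at r₀ = 0%/12 = 0; months 7+ at r₁ = 17.8%/12 = 0.0148333.
After month 6 (no interest yet): B = £5,425.00 − 6·£150.99 = £4,519.06.
Then at r₁ with £150.99/mo: n₂ = −ln(1 − r₁·B/P)/ln(1+r₁) ≈ 39.86 → 40 more payments.
Total paid = 45·£150.99 + £129.89 = £6,924.44; interest = £6,924.44 − £5,425.00 = £1,499.44.

£1,499.44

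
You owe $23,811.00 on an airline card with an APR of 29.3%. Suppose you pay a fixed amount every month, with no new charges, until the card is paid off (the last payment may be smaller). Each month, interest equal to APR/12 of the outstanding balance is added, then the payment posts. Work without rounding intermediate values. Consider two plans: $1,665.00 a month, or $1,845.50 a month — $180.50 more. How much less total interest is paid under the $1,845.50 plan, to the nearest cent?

Monthly rate r = 29.3%/12 = 2.44167% = 0.0244167.
At $1,665.00/mo: n = ⌈−ln(1 − rB₀/P)/ln(1+r)⌉ = 18 payments (last $1,343.92); total interest = total paid − $23,811.00 = $5,837.92.
At $1,845.50/mo: 16 payments (last $1,269.23); total interest $5,140.73.
Interest saved = $5,837.92 − $5,140.73 = $697.19.

$697.19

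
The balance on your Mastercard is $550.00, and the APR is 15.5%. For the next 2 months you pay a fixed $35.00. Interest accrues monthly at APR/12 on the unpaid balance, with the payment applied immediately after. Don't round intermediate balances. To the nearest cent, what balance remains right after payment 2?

Monthly rate r = 15.5%/12 = 1.29167% = 0.0129167.
Each month: B ← B·(1+r) − $35.00.
Month 1: interest $7.10; balance after payment $522.10.
Month 2: interest $6.74; balance after payment $493.85.

$493.85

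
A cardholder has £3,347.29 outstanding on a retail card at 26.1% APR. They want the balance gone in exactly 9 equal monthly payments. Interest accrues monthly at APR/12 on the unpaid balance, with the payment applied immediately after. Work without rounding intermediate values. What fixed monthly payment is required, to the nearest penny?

£413.53

Monthly rate r = 26.1%/12 = 2.175% = 0.02175.
Level-payment amortization: P = B₀·r / (1 − (1+r)^(−n)) = 3347.29·0.02175 / (1 − 1.02175^(−9)).
Denominator 1 − (1+r)^(−9) = 0.176055076.
P = 72.8036 / 0.176055076 ≈ 413.53.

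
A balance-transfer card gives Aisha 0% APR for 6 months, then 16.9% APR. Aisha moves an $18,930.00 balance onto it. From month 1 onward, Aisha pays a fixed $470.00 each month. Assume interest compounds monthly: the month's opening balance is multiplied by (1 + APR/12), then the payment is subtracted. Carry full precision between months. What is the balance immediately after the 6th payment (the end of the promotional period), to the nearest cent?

Promo months 1–6 at r₀ = 0%/12 = 0; months 7+ at r₁ = 16.9%/12 = 0.0140833.
After month 6 (no interest yet): B = $18,930.00 − 6·$470.00 = $16,110.00.

$16,110.00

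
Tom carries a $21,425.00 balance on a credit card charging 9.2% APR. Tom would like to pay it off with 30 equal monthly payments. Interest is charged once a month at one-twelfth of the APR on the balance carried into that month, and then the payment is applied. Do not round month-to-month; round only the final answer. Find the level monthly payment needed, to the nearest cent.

$802.16

Monthly rate r = 9.2%/12 = 0.766667% = 0.00766667.
Level-payment amortization: P = B₀·r / (1 − (1+r)^(−n)) = 21425.00·0.00766667 / (1 − 1.00767^(−30)).
Denominator 1 − (1+r)^(−30) = 0.204769138.
P = 164.258 / 0.204769138 ≈ 802.16.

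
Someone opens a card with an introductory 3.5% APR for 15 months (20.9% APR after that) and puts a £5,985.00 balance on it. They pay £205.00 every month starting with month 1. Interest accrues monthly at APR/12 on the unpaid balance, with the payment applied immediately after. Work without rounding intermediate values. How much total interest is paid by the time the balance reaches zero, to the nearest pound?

Promo months 1–15 at r₀ = 3.5%/12 = 0.00291667; months 16+ at r₁ = 20.9%/12 = 0.0174167.
After month 15: iterate B ← B·(1+r₀) − £205.00 for 15 months → £3,113.68.
Then at r₁ with £205.00/mo: n₂ = −ln(1 − r₁·B/P)/ln(1+r₁) ≈ 17.79 → 18 more payments.
Total paid = 32·£205.00 + £163.17 = £6,723.17; interest = £6,723.17 − £5,985.00 = £738.17.

£738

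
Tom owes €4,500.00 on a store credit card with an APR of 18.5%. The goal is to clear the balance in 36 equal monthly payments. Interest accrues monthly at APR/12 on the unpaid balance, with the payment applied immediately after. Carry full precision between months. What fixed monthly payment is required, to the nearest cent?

€163.82

Monthly rate r = 18.5%/12 = 1.54167% = 0.0154167.
Level-payment amortization: P = B₀·r / (1 − (1+r)^(−n)) = 4500.00·0.0154167 / (1 − 1.01542^(−36)).
Denominator 1 − (1+r)^(−36) = 0.423491585.
P = 69.375 / 0.423491585 ≈ 163.82.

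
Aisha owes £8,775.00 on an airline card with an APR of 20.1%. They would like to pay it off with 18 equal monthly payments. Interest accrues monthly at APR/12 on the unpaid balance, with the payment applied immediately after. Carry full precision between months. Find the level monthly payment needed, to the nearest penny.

Monthly rate r = 20.1%/12 = 1.675% = 0.01675.
Level-payment amortization: P = B₀·r / (1 − (1+r)^(−n)) = 8775.00·0.01675 / (1 − 1.01675^(−18)).
Denominator 1 − (1+r)^(−18) = 0.258442655.
P = 146.981 / 0.258442655 ≈ 568.72.

£568.72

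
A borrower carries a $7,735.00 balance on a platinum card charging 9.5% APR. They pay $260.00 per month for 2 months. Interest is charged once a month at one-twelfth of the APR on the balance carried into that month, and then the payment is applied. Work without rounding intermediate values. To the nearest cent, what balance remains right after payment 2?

$7,335.90

Monthly rate r = 9.5%/12 = 0.791667% = 0.00791667.
Each month: B ← B·(1+r) − $260.00.
Month 1: interest $61.24; balance after payment $7,536.24.
Month 2: interest $59.66; balance after payment $7,335.90.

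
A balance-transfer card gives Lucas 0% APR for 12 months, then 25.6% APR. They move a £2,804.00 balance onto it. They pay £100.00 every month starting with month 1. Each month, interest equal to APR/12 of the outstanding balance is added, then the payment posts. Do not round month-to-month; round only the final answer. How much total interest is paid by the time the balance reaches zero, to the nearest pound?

£380

Promo months 1–12 at r₀ = 0%/12 = 0; months 13+ at r₁ = 25.6%/12 = 0.0213333.
After month 12 (no interest yet): B = £2,804.00 − 12·£100.00 = £1,604.00.
Then at r₁ with £100.00/mo: n₂ = −ln(1 − r₁·B/P)/ln(1+r₁) ≈ 19.84 → 20 more payments.
Total paid = 31·£100.00 + £84.29 = £3,184.29; interest = £3,184.29 − £2,804.00 = £380.29.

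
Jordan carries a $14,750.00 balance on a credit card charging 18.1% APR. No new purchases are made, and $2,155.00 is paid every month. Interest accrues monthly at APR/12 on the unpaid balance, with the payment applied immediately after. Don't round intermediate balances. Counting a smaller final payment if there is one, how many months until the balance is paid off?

8 payments

Monthly rate r = 18.1%/12 = 1.50833% = 0.0150833.
Recurrence: B ← B·(1+r) − $2,155.00.
Month 1: interest $222.48; balance after payment $12,817.48.
Month 2: interest $193.33; balance after payment $10,855.81.
Closed form: n = −ln(1 − rB₀/P)/ln(1+r) = −ln(0.89676)/ln(1.01508) ≈ 7.279, so the balance reaches zero during payment 8.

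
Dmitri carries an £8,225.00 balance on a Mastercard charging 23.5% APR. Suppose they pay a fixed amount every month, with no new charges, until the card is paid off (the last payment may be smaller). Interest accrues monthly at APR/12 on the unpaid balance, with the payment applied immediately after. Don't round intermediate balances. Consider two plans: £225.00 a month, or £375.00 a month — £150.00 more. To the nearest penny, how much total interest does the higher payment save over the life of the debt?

Monthly rate r = 23.5%/12 = 1.95833% = 0.0195833.
At £225.00/mo: n = ⌈−ln(1 − rB₀/P)/ln(1+r)⌉ = 65 payments (last £199.05); total interest = total paid − £8,225.00 = £6,374.05.
At £375.00/mo: 29 payments (last £353.22); total interest £2,628.22.
Interest saved = £6,374.05 − £2,628.22 = £3,745.83.

£3,745.83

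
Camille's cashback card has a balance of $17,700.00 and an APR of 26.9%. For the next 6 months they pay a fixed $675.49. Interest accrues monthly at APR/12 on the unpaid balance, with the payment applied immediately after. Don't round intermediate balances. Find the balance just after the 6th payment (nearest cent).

$15,931.14

Monthly rate r = 26.9%/12 = 2.24167% = 0.0224167.
Each month: B ← B·(1+r) − $675.49.
Month 1: interest $396.77; balance after payment $17,421.28.
Month 2: interest $390.53; balance after payment $17,136.32.
Month 3: interest $384.14; balance after payment $16,844.97.
Month 4: interest $377.61; balance after payment $16,547.09.
Month 5: interest $370.93; balance after payment $16,242.53.
Month 6: interest $364.10; balance after payment $15,931.14.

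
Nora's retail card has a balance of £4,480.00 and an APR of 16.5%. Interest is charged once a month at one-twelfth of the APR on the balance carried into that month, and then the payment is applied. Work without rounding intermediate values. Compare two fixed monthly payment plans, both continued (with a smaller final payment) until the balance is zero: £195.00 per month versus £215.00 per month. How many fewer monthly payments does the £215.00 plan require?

3 fewer payments

Monthly rate r = 16.5%/12 = 1.375% = 0.01375.
At £195.00/mo: n = ⌈−ln(1 − rB₀/P)/ln(1+r)⌉ = 28 payments (last £156.23); total interest = total paid − £4,480.00 = £941.23.
At £215.00/mo: 25 payments (last £155.17); total interest £835.17.
Payments saved = 28 − 25 = 3.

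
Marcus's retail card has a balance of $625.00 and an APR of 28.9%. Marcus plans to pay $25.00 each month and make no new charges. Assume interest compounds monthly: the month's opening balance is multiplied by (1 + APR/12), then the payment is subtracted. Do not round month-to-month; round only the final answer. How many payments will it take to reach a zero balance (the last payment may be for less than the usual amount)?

Monthly rate r = 28.9%/12 = 2.40833% = 0.0240833.
Recurrence: B ← B·(1+r) − $25.00.
Month 1: interest $15.05; balance after payment $615.05.
Month 2: interest $14.81; balance after payment $604.86.
Closed form: n = −ln(1 − rB₀/P)/ln(1+r) = −ln(0.39792)/ln(1.02408) ≈ 38.722, so the balance reaches zero during payment 39.

39 months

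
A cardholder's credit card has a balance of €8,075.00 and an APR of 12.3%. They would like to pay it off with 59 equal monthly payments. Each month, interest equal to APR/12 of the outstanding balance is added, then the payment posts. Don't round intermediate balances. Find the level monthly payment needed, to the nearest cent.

Monthly rate r = 12.3%/12 = 1.025% = 0.01025.
Level-payment amortization: P = B₀·r / (1 − (1+r)^(−n)) = 8075.00·0.01025 / (1 − 1.01025^(−59)).
Denominator 1 − (1+r)^(−59) = 0.452105031.
P = 82.7687 / 0.452105031 ≈ 183.07.

€183.07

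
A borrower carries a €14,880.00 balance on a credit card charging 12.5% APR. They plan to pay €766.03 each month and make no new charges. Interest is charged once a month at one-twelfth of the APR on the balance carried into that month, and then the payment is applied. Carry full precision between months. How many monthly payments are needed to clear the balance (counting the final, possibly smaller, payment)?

Monthly rate r = 12.5%/12 = 1.04167% = 0.0104167.
Recurrence: B ← B·(1+r) − €766.03.
Month 1: interest €155.00; balance after payment €14,268.97.
Month 2: interest €148.64; balance after payment €13,651.58.
Closed form: n = −ln(1 − rB₀/P)/ln(1+r) = −ln(0.79766)/ln(1.01042) ≈ 21.816, so the balance reaches zero during payment 22.

22 payments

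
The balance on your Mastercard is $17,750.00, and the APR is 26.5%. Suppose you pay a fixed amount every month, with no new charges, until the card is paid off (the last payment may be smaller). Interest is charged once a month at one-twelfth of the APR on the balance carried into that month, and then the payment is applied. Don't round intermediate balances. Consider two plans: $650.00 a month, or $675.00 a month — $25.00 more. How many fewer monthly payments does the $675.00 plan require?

3 fewer payments

Monthly rate r = 26.5%/12 = 2.20833% = 0.0220833.
At $650.00/mo: n = ⌈−ln(1 − rB₀/P)/ln(1+r)⌉ = 43 payments (last $195.65); total interest = total paid − $17,750.00 = $9,745.65.
At $675.00/mo: 40 payments (last $536.25); total interest $9,111.25.
Payments saved = 43 − 40 = 3.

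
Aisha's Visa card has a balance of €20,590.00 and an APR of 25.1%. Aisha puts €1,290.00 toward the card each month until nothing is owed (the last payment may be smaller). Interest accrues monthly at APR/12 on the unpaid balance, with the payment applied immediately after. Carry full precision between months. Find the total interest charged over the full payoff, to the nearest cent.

Monthly rate r = 25.1%/12 = 2.09167% = 0.0209167.
Payoff takes n = ⌈−ln(1 − rB₀/P)/ln(1+r)⌉ = ⌈19.625⌉ = 20 payments; the last is €808.99.
Total paid = 19·€1,290.00 + €808.99 = €25,318.99.
Total interest = total paid − principal = €25,318.99 − €20,590.00 = €4,728.99.

€4,728.99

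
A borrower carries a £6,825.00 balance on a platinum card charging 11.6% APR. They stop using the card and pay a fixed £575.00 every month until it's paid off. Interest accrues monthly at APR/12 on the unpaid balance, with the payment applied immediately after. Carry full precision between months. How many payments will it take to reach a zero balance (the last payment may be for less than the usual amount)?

Monthly rate r = 11.6%/12 = 0.966667% = 0.00966667.
Recurrence: B ← B·(1+r) − £575.00.
Month 1: interest £65.98; balance after payment £6,315.98.
Month 2: interest £61.05; balance after payment £5,802.03.
Closed form: n = −ln(1 − rB₀/P)/ln(1+r) = −ln(0.88526)/ln(1.00967) ≈ 12.668, so the balance reaches zero during payment 13.

13 payments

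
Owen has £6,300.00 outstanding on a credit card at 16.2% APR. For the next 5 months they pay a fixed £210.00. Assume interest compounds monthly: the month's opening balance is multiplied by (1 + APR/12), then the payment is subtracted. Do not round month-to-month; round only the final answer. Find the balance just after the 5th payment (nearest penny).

£5,658.15

Monthly rate r = 16.2%/12 = 1.35% = 0.0135.
Each month: B ← B·(1+r) − £210.00.
Month 1: interest £85.05; balance after payment £6,175.05.
Month 2: interest £83.36; balance after payment £6,048.41.
Month 3: interest £81.65; balance after payment £5,920.07.
Month 4: interest £79.92; balance after payment £5,789.99.
Month 5: interest £78.16; balance after payment £5,658.15.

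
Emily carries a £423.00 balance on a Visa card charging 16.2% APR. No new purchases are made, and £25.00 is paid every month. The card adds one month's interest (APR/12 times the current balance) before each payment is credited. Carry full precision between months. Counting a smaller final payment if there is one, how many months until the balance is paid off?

20 payments

Monthly rate r = 16.2%/12 = 1.35% = 0.0135.
Recurrence: B ← B·(1+r) − £25.00.
Month 1: interest £5.71; balance after payment £403.71.
Month 2: interest £5.45; balance after payment £384.16.
Closed form: n = −ln(1 − rB₀/P)/ln(1+r) = −ln(0.77158)/ln(1.0135) ≈ 19.338, so the balance reaches zero during payment 20.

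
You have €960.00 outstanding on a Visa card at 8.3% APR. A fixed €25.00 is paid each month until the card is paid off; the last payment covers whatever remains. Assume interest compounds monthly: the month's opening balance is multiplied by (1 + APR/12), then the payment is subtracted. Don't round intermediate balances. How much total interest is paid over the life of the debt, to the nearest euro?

€160

Monthly rate r = 8.3%/12 = 0.691667% = 0.00691667.
Payoff takes n = ⌈−ln(1 − rB₀/P)/ln(1+r)⌉ = ⌈44.786⌉ = 45 payments; the last is €19.66.
Total paid = 44·€25.00 + €19.66 = €1,119.66.
Total interest = total paid − principal = €1,119.66 − €960.00 = €159.66.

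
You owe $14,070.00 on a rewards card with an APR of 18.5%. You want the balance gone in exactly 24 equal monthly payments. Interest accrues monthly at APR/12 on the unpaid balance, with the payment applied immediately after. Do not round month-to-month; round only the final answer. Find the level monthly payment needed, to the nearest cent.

Monthly rate r = 18.5%/12 = 1.54167% = 0.0154167.
Level-payment amortization: P = B₀·r / (1 − (1+r)^(−n)) = 14070.00·0.0154167 / (1 − 1.01542^(−24)).
Denominator 1 − (1+r)^(−24) = 0.307312899.
P = 216.912 / 0.307312899 ≈ 705.84.

$705.84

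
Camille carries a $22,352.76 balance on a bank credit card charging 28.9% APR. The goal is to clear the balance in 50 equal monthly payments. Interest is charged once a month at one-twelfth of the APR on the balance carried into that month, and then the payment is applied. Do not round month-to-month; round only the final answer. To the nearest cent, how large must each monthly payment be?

$773.74

Monthly rate r = 28.9%/12 = 2.40833% = 0.0240833.
Level-payment amortization: P = B₀·r / (1 − (1+r)^(−n)) = 22352.76·0.0240833 / (1 − 1.02408^(−50)).
Denominator 1 − (1+r)^(−50) = 0.695746844.
P = 538.329 / 0.695746844 ≈ 773.74.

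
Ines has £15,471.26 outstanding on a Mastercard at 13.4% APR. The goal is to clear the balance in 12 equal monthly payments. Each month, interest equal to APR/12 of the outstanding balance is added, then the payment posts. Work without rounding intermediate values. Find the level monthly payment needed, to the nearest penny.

Monthly rate r = 13.4%/12 = 1.11667% = 0.0111667.
Level-payment amortization: P = B₀·r / (1 − (1+r)^(−n)) = 15471.26·0.0111667 / (1 − 1.01117^(−12)).
Denominator 1 − (1+r)^(−12) = 0.124760186.
P = 172.762 / 0.124760186 ≈ 1384.76.

£1,384.76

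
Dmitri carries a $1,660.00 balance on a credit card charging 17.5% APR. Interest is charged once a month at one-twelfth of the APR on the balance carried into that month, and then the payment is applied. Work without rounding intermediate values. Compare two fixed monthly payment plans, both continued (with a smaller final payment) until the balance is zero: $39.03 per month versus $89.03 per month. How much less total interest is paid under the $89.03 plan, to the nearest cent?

Monthly rate r = 17.5%/12 = 1.45833% = 0.0145833.
At $39.03/mo: n = ⌈−ln(1 − rB₀/P)/ln(1+r)⌉ = 67 payments (last $34.24); total interest = total paid − $1,660.00 = $950.22.
At $89.03/mo: 22 payments (last $81.80); total interest $291.43.
Interest saved = $950.22 − $291.43 = $658.79.

$658.79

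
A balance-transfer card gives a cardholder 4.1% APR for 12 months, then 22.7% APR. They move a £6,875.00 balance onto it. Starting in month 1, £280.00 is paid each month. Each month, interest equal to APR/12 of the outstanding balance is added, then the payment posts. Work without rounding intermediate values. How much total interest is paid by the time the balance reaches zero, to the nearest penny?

£835.14

Promo months 1–12 at r₀ = 4.1%/12 = 0.00341667; months 13+ at r₁ = 22.7%/12 = 0.0189167.
After month 12: iterate B ← B·(1+r₀) − £280.00 for 12 months → £3,738.37.
Then at r₁ with £280.00/mo: n₂ = −ln(1 − r₁·B/P)/ln(1+r₁) ≈ 15.53 → 16 more payments.
Total paid = 27·£280.00 + £150.14 = £7,710.14; interest = £7,710.14 − £6,875.00 = £835.14.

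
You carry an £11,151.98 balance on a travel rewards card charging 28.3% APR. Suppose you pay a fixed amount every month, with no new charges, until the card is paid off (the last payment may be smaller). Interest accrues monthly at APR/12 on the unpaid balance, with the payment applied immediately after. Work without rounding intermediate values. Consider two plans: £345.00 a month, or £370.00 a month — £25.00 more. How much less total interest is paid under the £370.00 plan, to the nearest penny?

Monthly rate r = 28.3%/12 = 2.35833% = 0.0235833.
At £345.00/mo: n = ⌈−ln(1 − rB₀/P)/ln(1+r)⌉ = 62 payments (last £222.25); total interest = total paid − £11,151.98 = £10,115.27.
At £370.00/mo: 54 payments (last £84.51); total interest £8,542.53.
Interest saved = £10,115.27 − £8,542.53 = £1,572.74.

£1,572.74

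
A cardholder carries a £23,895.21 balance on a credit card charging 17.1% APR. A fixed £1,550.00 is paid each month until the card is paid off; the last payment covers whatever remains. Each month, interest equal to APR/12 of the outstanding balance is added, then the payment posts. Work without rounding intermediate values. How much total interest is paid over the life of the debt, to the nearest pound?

£3,281

Monthly rate r = 17.1%/12 = 1.425% = 0.01425.
Payoff takes n = ⌈−ln(1 − rB₀/P)/ln(1+r)⌉ = ⌈17.531⌉ = 18 payments; the last is £825.77.
Total paid = 17·£1,550.00 + £825.77 = £27,175.77.
Total interest = total paid − principal = £27,175.77 − £23,895.21 = £3,280.56.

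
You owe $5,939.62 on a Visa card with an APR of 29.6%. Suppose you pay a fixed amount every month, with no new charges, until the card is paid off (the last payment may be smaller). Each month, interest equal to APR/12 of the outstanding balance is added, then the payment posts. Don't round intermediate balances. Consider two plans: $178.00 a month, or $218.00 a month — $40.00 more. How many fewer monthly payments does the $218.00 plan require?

26 fewer payments

Monthly rate r = 29.6%/12 = 2.46667% = 0.0246667.
At $178.00/mo: n = ⌈−ln(1 − rB₀/P)/ln(1+r)⌉ = 72 payments (last $15.15); total interest = total paid − $5,939.62 = $6,713.53.
At $218.00/mo: 46 payments (last $165.24); total interest $4,035.62.
Payments saved = 72 − 46 = 26.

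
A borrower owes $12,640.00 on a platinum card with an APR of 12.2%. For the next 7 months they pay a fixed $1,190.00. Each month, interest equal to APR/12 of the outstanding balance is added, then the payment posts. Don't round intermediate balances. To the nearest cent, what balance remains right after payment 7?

$4,979.04

Monthly rate r = 12.2%/12 = 1.01667% = 0.0101667.
Each month: B ← B·(1+r) − $1,190.00.
Month 1: interest $128.51; balance after payment $11,578.51.
Month 2: interest $117.71; balance after payment $10,506.22.
Month 3: interest $106.81; balance after payment $9,423.03.
Month 4: interest $95.80; balance after payment $8,328.84.
Month 5: interest $84.68; balance after payment $7,223.51.
Month 6: interest $73.44; balance after payment $6,106.95.
Month 7: interest $62.09; balance after payment $4,979.04.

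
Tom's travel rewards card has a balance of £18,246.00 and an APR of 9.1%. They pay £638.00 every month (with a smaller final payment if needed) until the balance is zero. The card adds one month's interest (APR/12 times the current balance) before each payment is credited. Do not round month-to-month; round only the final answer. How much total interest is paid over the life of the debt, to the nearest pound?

Monthly rate r = 9.1%/12 = 0.758333% = 0.00758333.
Payoff takes n = ⌈−ln(1 − rB₀/P)/ln(1+r)⌉ = ⌈32.359⌉ = 33 payments; the last is £229.44.
Total paid = 32·£638.00 + £229.44 = £20,645.44.
Total interest = total paid − principal = £20,645.44 − £18,246.00 = £2,399.44.

£2,399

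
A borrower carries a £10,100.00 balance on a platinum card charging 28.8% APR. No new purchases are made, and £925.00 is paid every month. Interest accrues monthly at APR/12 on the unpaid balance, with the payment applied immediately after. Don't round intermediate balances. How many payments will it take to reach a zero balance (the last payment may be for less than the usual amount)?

Monthly rate r = 28.8%/12 = 2.4% = 0.024.
Recurrence: B ← B·(1+r) − £925.00.
Month 1: interest £242.40; balance after payment £9,417.40.
Month 2: interest £226.02; balance after payment £8,718.42.
Closed form: n = −ln(1 − rB₀/P)/ln(1+r) = −ln(0.73795)/ln(1.024) ≈ 12.813, so the balance reaches zero during payment 13.

13 months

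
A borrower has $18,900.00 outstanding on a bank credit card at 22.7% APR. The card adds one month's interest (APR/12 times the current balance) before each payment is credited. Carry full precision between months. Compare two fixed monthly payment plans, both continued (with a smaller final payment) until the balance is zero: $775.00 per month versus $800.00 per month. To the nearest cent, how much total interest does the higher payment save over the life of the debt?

$300.45

Monthly rate r = 22.7%/12 = 1.89167% = 0.0189167.
At $775.00/mo: n = ⌈−ln(1 − rB₀/P)/ln(1+r)⌉ = 34 payments (last $9.15); total interest = total paid − $18,900.00 = $6,684.15.
At $800.00/mo: 32 payments (last $483.70); total interest $6,383.70.
Interest saved = $6,684.15 − $6,383.70 = $300.45.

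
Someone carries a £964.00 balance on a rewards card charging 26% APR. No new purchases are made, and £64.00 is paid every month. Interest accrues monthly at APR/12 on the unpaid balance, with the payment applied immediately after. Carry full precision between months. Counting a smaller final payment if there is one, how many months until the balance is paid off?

19 months

Monthly rate r = 26%/12 = 2.16667% = 0.0216667.
Recurrence: B ← B·(1+r) − £64.00.
Month 1: interest £20.89; balance after payment £920.89.
Month 2: interest £19.95; balance after payment £876.84.
Closed form: n = −ln(1 − rB₀/P)/ln(1+r) = −ln(0.67365)/ln(1.02167) ≈ 18.430, so the balance reaches zero during payment 19.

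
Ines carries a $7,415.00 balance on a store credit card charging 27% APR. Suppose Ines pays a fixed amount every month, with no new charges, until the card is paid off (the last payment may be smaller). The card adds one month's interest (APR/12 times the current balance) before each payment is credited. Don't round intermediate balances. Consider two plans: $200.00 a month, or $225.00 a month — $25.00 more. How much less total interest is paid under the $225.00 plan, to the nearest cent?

Monthly rate r = 27%/12 = 2.25% = 0.0225.
At $200.00/mo: n = ⌈−ln(1 − rB₀/P)/ln(1+r)⌉ = 81 payments (last $151.86); total interest = total paid − $7,415.00 = $8,736.86.
At $225.00/mo: 61 payments (last $180.63); total interest $6,265.63.
Interest saved = $8,736.86 − $6,265.63 = $2,471.23.

$2,471.23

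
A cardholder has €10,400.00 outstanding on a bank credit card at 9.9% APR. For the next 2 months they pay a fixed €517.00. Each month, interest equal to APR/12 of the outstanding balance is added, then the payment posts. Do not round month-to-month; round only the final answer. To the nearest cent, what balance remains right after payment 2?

€9,534.04

Monthly rate r = 9.9%/12 = 0.825% = 0.00825.
Each month: B ← B·(1+r) − €517.00.
Month 1: interest €85.80; balance after payment €9,968.80.
Month 2: interest €82.24; balance after payment €9,534.04.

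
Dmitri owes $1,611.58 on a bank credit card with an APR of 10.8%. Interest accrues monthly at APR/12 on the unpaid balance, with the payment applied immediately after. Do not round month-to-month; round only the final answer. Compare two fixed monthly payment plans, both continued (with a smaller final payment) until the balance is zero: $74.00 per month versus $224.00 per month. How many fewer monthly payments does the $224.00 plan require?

17 fewer payments

Monthly rate r = 10.8%/12 = 0.9% = 0.009.
At $74.00/mo: n = ⌈−ln(1 − rB₀/P)/ln(1+r)⌉ = 25 payments (last $25.89); total interest = total paid − $1,611.58 = $190.31.
At $224.00/mo: 8 payments (last $105.86); total interest $62.28.
Payments saved = 25 − 8 = 17.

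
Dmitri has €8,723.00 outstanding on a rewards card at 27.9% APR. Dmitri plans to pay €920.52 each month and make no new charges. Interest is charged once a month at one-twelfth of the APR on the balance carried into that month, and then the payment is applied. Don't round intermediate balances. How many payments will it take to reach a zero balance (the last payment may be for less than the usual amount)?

Monthly rate r = 27.9%/12 = 2.325% = 0.02325.
Recurrence: B ← B·(1+r) − €920.52.
Month 1: interest €202.81; balance after payment €8,005.29.
Month 2: interest €186.12; balance after payment €7,270.89.
Closed form: n = −ln(1 − rB₀/P)/ln(1+r) = −ln(0.77968)/ln(1.02325) ≈ 10.828, so the balance reaches zero during payment 11.

11 payments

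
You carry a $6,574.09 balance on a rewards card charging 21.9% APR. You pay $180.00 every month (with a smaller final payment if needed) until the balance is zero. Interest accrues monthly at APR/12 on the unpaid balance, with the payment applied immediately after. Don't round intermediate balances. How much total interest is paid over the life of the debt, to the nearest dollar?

$4,357

Monthly rate r = 21.9%/12 = 1.825% = 0.01825.
Payoff takes n = ⌈−ln(1 − rB₀/P)/ln(1+r)⌉ = ⌈60.725⌉ = 61 payments; the last is $130.74.
Total paid = 60·$180.00 + $130.74 = $10,930.74.
Total interest = total paid − principal = $10,930.74 − $6,574.09 = $4,356.65.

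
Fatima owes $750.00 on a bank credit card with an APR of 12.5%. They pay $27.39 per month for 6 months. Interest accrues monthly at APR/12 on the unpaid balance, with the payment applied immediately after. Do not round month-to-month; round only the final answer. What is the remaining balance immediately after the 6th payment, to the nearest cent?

$629.43

Monthly rate r = 12.5%/12 = 1.04167% = 0.0104167.
Each month: B ← B·(1+r) − $27.39.
Month 1: interest $7.81; balance after payment $730.42.
Month 2: interest $7.61; balance after payment $710.64.
Month 3: interest $7.40; balance after payment $690.65.
Month 4: interest $7.19; balance after payment $670.46.
Month 5: interest $6.98; balance after payment $650.05.
Month 6: interest $6.77; balance after payment $629.43.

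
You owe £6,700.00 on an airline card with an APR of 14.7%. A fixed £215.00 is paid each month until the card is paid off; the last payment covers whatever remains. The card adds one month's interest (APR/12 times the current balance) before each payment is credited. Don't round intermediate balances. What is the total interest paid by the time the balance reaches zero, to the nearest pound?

£1,791

Monthly rate r = 14.7%/12 = 1.225% = 0.01225.
Payoff takes n = ⌈−ln(1 − rB₀/P)/ln(1+r)⌉ = ⌈39.493⌉ = 40 payments; the last is £106.37.
Total paid = 39·£215.00 + £106.37 = £8,491.37.
Total interest = total paid − principal = £8,491.37 − £6,700.00 = £1,791.37.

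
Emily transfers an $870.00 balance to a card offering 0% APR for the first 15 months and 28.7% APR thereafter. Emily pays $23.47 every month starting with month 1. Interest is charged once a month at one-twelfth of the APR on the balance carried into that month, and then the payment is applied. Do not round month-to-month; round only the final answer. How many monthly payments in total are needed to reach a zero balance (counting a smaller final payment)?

Promo months 1–15 at r₀ = 0%/12 = 0; months 16+ at r₁ = 28.7%/12 = 0.0239167.
After month 15 (no interest yet): B = $870.00 − 15·$23.47 = $517.95.
Then at r₁ with $23.47/mo: n₂ = −ln(1 − r₁·B/P)/ln(1+r₁) ≈ 31.75 → 32 more payments.

47 months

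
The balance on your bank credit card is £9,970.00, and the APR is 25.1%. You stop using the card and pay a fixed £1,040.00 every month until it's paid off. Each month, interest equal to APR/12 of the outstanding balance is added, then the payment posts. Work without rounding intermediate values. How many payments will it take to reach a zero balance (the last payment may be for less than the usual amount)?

11 payments

Monthly rate r = 25.1%/12 = 2.09167% = 0.0209167.
Recurrence: B ← B·(1+r) − £1,040.00.
Month 1: interest £208.54; balance after payment £9,138.54.
Month 2: interest £191.15; balance after payment £8,289.69.
Closed form: n = −ln(1 − rB₀/P)/ln(1+r) = −ln(0.79948)/ln(1.02092) ≈ 10.811, so the balance reaches zero during payment 11.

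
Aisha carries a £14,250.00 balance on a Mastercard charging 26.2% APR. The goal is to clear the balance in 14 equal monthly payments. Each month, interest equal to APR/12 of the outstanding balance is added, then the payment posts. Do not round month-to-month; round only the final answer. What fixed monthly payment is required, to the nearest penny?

£1,192.32

Monthly rate r = 26.2%/12 = 2.18333% = 0.0218333.
Level-payment amortization: P = B₀·r / (1 − (1+r)^(−n)) = 14250.00·0.0218333 / (1 − 1.02183^(−14)).
Denominator 1 − (1+r)^(−14) = 0.260941052.
P = 311.125 / 0.260941052 ≈ 1192.32.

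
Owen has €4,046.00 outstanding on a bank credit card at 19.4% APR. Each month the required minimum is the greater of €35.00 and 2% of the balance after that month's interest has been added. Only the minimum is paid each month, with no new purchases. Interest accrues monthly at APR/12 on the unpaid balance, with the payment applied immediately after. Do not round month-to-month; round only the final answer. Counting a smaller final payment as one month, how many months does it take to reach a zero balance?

305 months

Monthly rate r = 19.4%/12 = 1.61667% = 0.0161667.
While 2% of the post-interest balance exceeds €35.00, each month B ← (B·(1+r))·(1 − 0.02), i.e. B shrinks by the factor (1+r)·0.98 = 0.99584.
This holds for months 1–206. Entering month 207 the balance is €1,715.44; 2% of the post-interest balance is now below €35.00, so the flat €35.00 minimum applies from here.
From month 207 a fixed €35.00 at rate r clears €1,715.44 in 99 more payments. Total: 206 + 99 = 305 months.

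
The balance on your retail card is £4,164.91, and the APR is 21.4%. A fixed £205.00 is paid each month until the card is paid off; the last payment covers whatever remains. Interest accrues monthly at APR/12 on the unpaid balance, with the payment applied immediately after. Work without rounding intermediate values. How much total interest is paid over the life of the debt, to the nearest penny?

£1,053.36

Monthly rate r = 21.4%/12 = 1.78333% = 0.0178333.
Payoff takes n = ⌈−ln(1 − rB₀/P)/ln(1+r)⌉ = ⌈25.453⌉ = 26 payments; the last is £93.27.
Total paid = 25·£205.00 + £93.27 = £5,218.27.
Total interest = total paid − principal = £5,218.27 − £4,164.91 = £1,053.36.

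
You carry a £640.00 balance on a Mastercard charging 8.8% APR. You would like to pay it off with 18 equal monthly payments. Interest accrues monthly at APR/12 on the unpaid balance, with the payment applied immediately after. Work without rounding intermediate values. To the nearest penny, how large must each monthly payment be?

Monthly rate r = 8.8%/12 = 0.733333% = 0.00733333.
Level-payment amortization: P = B₀·r / (1 − (1+r)^(−n)) = 640.00·0.00733333 / (1 − 1.00733^(−18)).
Denominator 1 − (1+r)^(−18) = 0.123236816.
P = 4.69333 / 0.123236816 ≈ 38.08.

£38.08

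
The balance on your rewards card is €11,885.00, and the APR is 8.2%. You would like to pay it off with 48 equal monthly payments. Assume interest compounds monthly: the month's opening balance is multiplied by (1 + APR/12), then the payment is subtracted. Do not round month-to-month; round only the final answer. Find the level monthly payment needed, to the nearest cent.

Monthly rate r = 8.2%/12 = 0.683333% = 0.00683333.
Level-payment amortization: P = B₀·r / (1 − (1+r)^(−n)) = 11885.00·0.00683333 / (1 − 1.00683^(−48)).
Denominator 1 − (1+r)^(−48) = 0.278832904.
P = 81.2142 / 0.278832904 ≈ 291.26.

€291.26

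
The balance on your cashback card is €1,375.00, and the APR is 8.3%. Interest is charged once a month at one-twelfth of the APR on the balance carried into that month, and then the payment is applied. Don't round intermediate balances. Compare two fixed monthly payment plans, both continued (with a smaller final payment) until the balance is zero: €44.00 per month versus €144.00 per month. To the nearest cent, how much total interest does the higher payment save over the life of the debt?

Monthly rate r = 8.3%/12 = 0.691667% = 0.00691667.
At €44.00/mo: n = ⌈−ln(1 − rB₀/P)/ln(1+r)⌉ = 36 payments (last €14.60); total interest = total paid − €1,375.00 = €179.60.
At €144.00/mo: 10 payments (last €131.46); total interest €52.46.
Interest saved = €179.60 − €52.46 = €127.14.

€127.14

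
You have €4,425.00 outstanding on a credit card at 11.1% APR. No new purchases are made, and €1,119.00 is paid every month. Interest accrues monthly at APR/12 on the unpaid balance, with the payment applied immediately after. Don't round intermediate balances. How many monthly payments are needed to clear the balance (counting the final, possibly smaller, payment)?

Monthly rate r = 11.1%/12 = 0.925% = 0.00925.
Recurrence: B ← B·(1+r) − €1,119.00.
Month 1: interest €40.93; balance after payment €3,346.93.
Month 2: interest €30.96; balance after payment €2,258.89.
Month 3: interest €20.89; balance after payment €1,160.79.
Month 4: interest €10.74; balance after payment €52.52.
Month 5: interest €0.49; balance after payment €0.00.

5 payments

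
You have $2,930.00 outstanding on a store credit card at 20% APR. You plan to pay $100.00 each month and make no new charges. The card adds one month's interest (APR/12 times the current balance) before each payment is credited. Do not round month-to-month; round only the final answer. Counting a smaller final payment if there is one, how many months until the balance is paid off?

Monthly rate r = 20%/12 = 1.66667% = 0.0166667.
Recurrence: B ← B·(1+r) − $100.00.
Month 1: interest $48.83; balance after payment $2,878.83.
Month 2: interest $47.98; balance after payment $2,826.81.
Closed form: n = −ln(1 − rB₀/P)/ln(1+r) = −ln(0.51167)/ln(1.01667) ≈ 40.539, so the balance reaches zero during payment 41.

41 months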